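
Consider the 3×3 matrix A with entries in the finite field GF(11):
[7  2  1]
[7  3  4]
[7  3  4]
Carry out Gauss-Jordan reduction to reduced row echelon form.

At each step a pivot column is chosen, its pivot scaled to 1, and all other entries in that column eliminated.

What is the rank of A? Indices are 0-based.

[1] R0 /= 7  ⇒  (1, 5, 8)
     R1 -= 7·R0  ⇒  (0, 1, 3)
     R2 -= 7·R0  ⇒  (0, 1, 3)
[2] R1 /= 1  ⇒  (0, 1, 3)
     R0 -= 5·R1  ⇒  (1, 0, 4)
     R2 -= 1·R1  ⇒  (0, 0, 0)
column 2 empty below row 2

rank = 2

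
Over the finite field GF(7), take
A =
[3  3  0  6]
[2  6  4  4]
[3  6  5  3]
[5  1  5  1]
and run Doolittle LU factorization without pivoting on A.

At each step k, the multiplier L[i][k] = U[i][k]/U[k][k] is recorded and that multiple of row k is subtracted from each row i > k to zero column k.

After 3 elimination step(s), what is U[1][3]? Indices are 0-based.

[col 0] pivot 3
  R1 -= 3*R0 → (0, 4, 4, 0)  (L[1][0] := 3)
  R2 -= 1*R0 → (0, 3, 5, 4)  (L[2][0] := 1)
  R3 -= 4*R0 → (0, 3, 5, 5)  (L[3][0] := 4)
[col 1] pivot 4
  R2 -= 6*R1 → (0, 0, 2, 4)  (L[2][1] := 6)
  R3 -= 6*R1 → (0, 0, 2, 5)  (L[3][1] := 6)
[col 2] pivot 2
  R3 -= 1*R2 → (0, 0, 0, 1)  (L[3][2] := 1)

U[1][3] = 0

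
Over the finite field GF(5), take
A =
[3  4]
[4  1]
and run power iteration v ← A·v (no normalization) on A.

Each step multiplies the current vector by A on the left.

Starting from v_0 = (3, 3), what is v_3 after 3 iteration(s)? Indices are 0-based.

v_0 = (3, 3).
v_1 = A·v_0 = (1, 0).
v_2 = A·v_1 = (3, 4).
v_3 = A·v_2 = (0, 1).

v_3 = (0, 1)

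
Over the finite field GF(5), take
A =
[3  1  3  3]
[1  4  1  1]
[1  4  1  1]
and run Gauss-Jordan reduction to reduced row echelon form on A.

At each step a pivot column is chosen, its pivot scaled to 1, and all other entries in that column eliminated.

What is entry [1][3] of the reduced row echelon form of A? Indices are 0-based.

pivot(0,0)=3: scale R0 → (1, 2, 1, 1)
  clear (1,0): R1 −= (1)R0 → (0, 2, 0, 0)
  clear (2,0): R2 −= (1)R0 → (0, 2, 0, 0)
pivot(1,1)=2: scale R1 → (0, 1, 0, 0)
  clear (0,1): R0 −= (2)R1 → (1, 0, 1, 1)
  clear (2,1): R2 −= (2)R1 → (0, 0, 0, 0)
col 2: no nonzero at/below row 2; advance.
col 3: no nonzero at/below row 2; advance.

M[1][3] = 0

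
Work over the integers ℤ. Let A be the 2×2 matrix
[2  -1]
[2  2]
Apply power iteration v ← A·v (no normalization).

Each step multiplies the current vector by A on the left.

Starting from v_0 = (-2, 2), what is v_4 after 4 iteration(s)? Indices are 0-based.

v_4 = (24, -120)

v_0 = (-2, 2).
v_1 = A·v_0 = (-6, 0).
v_2 = A·v_1 = (-12, -12).
v_3 = A·v_2 = (-12, -48).
v_4 = A·v_3 = (24, -120).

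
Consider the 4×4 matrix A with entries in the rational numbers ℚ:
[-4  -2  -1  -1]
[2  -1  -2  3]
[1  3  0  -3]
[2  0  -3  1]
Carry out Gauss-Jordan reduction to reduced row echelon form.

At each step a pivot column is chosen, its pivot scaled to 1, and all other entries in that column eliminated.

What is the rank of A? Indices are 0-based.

[1] R0 /= -4  ⇒  (1, 1/2, 1/4, 1/4)
     R1 -= 2·R0  ⇒  (0, -2, -5/2, 5/2)
     R2 -= 1·R0  ⇒  (0, 5/2, -1/4, -13/4)
     R3 -= 2·R0  ⇒  (0, -1, -7/2, 1/2)
[2] R1 /= -2  ⇒  (0, 1, 5/4, -5/4)
     R0 -= 1/2·R1  ⇒  (1, 0, -3/8, 7/8)
     R2 -= 5/2·R1  ⇒  (0, 0, -27/8, -1/8)
     R3 -= -1·R1  ⇒  (0, 0, -9/4, -3/4)
[3] R2 /= -27/8  ⇒  (0, 0, 1, 1/27)
     R0 -= -3/8·R2  ⇒  (1, 0, 0, 8/9)
     R1 -= 5/4·R2  ⇒  (0, 1, 0, -35/27)
     R3 -= -9/4·R2  ⇒  (0, 0, 0, -2/3)
[4] R3 /= -2/3  ⇒  (0, 0, 0, 1)
     R0 -= 8/9·R3  ⇒  (1, 0, 0, 0)
     R1 -= -35/27·R3  ⇒  (0, 1, 0, 0)
     R2 -= 1/27·R3  ⇒  (0, 0, 1, 0)

rank = 4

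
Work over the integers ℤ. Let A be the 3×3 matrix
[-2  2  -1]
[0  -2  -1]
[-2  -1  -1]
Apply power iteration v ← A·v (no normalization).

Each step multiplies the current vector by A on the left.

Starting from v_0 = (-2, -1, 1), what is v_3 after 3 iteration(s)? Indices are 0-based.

v_0 = (-2, -1, 1).
v_1 = A·v_0 = (1, 1, 4).
v_2 = A·v_1 = (-4, -6, -7).
v_3 = A·v_2 = (3, 19, 21).

v_3 = (3, 19, 21)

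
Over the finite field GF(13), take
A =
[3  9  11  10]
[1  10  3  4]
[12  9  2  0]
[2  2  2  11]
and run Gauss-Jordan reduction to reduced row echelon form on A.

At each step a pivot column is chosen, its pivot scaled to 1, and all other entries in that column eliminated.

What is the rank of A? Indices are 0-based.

step 1: normalize row 0 (÷3) = (1, 3, 8, 12)
  row 1: subtract 1×row0 = (0, 7, 8, 5)
  row 2: subtract 12×row0 = (0, 12, 10, 12)
  row 3: subtract 2×row0 = (0, 9, 12, 0)
step 2: normalize row 1 (÷7) = (0, 1, 3, 10)
  row 0: subtract 3×row1 = (1, 0, 12, 8)
  row 2: subtract 12×row1 = (0, 0, 0, 9)
  row 3: subtract 9×row1 = (0, 0, 11, 1)
step 3: exchange rows 2,3
step 3: normalize row 2 (÷11) = (0, 0, 1, 6)
  row 0: subtract 12×row2 = (1, 0, 0, 1)
  row 1: subtract 3×row2 = (0, 1, 0, 5)
step 4: normalize row 3 (÷9) = (0, 0, 0, 1)
  row 0: subtract 1×row3 = (1, 0, 0, 0)
  row 1: subtract 5×row3 = (0, 1, 0, 0)
  row 2: subtract 6×row3 = (0, 0, 1, 0)

rank = 4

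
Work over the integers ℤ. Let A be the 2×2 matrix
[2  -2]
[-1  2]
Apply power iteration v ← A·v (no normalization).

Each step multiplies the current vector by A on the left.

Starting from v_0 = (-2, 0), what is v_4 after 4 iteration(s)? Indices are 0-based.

v_4 = (-136, 96)

v_0 = (-2, 0).
v_1 = A·v_0 = (-4, 2).
v_2 = A·v_1 = (-12, 8).
v_3 = A·v_2 = (-40, 28).
v_4 = A·v_3 = (-136, 96).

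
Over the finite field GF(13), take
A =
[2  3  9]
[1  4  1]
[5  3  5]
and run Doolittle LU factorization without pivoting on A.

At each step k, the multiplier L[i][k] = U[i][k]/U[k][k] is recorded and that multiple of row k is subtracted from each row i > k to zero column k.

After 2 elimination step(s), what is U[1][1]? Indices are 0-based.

U[1][1] = 9

Step 1: pivot at (0,0) is 2.
  row1 ← row1 − (7)·row0  ⇒  L[1][0]=7, U row1=(0, 9, 3)
  row2 ← row2 − (9)·row0  ⇒  L[2][0]=9, U row2=(0, 2, 2)
Step 2: pivot at (1,1) is 9.
  row2 ← row2 − (6)·row1  ⇒  L[2][1]=6, U row2=(0, 0, 10)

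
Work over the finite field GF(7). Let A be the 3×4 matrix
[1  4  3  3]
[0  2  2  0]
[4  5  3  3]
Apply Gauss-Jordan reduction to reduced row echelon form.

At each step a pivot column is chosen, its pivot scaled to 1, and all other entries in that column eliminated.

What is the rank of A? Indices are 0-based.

[1] R0 /= 1  ⇒  (1, 4, 3, 3)
     R2 -= 4·R0  ⇒  (0, 3, 5, 5)
[2] R1 /= 2  ⇒  (0, 1, 1, 0)
     R0 -= 4·R1  ⇒  (1, 0, 6, 3)
     R2 -= 3·R1  ⇒  (0, 0, 2, 5)
[3] R2 /= 2  ⇒  (0, 0, 1, 6)
     R0 -= 6·R2  ⇒  (1, 0, 0, 2)
     R1 -= 1·R2  ⇒  (0, 1, 0, 1)

rank = 3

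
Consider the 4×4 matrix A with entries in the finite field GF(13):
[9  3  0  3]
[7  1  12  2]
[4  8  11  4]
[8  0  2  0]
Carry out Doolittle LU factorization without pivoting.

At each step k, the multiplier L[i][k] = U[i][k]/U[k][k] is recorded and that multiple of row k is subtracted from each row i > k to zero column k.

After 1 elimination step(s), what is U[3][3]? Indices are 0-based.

U[3][3] = 6

Step 1: pivot at (0,0) is 9.
  row1 ← row1 − (8)·row0  ⇒  L[1][0]=8, U row1=(0, 3, 12, 4)
  row2 ← row2 − (12)·row0  ⇒  L[2][0]=12, U row2=(0, 11, 11, 7)
  row3 ← row3 − (11)·row0  ⇒  L[3][0]=11, U row3=(0, 6, 2, 6)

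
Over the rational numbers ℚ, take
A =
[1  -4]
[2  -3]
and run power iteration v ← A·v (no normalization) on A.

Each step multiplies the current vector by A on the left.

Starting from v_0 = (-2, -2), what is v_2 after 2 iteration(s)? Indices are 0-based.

v_2 = (-2, 6)

v_0 = (-2, -2).
v_1 = A·v_0 = (6, 2).
v_2 = A·v_1 = (-2, 6).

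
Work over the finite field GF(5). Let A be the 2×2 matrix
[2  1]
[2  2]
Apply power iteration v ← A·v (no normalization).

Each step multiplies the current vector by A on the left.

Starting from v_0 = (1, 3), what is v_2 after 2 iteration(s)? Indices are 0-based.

v_0 = (1, 3).
v_1 = A·v_0 = (0, 3).
v_2 = A·v_1 = (3, 1).

v_2 = (3, 1)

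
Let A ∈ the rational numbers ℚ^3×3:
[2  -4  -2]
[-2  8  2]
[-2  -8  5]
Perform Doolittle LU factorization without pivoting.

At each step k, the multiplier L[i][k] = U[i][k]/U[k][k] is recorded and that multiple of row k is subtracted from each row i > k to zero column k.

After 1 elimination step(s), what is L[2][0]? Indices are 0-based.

k=0: U[0][0]=2
  eliminate (1,0): mult=-1, new row 1: (0, 4, 0); set L[1][0]=-1
  eliminate (2,0): mult=-1, new row 2: (0, -12, 3); set L[2][0]=-1

L[2][0] = -1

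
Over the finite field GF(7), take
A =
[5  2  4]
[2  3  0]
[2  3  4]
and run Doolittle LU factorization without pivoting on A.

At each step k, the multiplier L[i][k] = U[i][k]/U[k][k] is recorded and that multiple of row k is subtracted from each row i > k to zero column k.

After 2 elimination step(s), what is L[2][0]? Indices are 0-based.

Step 1: pivot at (0,0) is 5.
  row1 ← row1 − (6)·row0  ⇒  L[1][0]=6, U row1=(0, 5, 4)
  row2 ← row2 − (6)·row0  ⇒  L[2][0]=6, U row2=(0, 5, 1)
Step 2: pivot at (1,1) is 5.
  row2 ← row2 − (1)·row1  ⇒  L[2][1]=1, U row2=(0, 0, 4)

L[2][0] = 6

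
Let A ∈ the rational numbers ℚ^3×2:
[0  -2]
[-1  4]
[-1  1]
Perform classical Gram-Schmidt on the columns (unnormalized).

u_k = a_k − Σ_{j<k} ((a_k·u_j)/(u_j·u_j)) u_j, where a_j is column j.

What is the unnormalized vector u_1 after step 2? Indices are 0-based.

u_1 = (-2, 3/2, -3/2)

Step 1: u_0 = a_0 = (0, -1, -1).
Step 2: u_1 = a_1 − (-5/2)·u_0 = (-2, 3/2, -3/2).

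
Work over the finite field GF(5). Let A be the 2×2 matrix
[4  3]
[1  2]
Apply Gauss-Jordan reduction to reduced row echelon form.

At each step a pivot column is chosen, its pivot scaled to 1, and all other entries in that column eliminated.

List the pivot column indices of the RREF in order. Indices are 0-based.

pivot columns: 0

[1] R0 /= 4  ⇒  (1, 2)
     R1 -= 1·R0  ⇒  (0, 0)
column 1 empty below row 1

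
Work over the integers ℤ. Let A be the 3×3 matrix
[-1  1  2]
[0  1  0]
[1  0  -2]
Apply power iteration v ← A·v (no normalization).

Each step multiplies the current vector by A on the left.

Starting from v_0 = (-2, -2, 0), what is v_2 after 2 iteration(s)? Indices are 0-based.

v_2 = (-6, -2, 4)

v_0 = (-2, -2, 0).
v_1 = A·v_0 = (0, -2, -2).
v_2 = A·v_1 = (-6, -2, 4).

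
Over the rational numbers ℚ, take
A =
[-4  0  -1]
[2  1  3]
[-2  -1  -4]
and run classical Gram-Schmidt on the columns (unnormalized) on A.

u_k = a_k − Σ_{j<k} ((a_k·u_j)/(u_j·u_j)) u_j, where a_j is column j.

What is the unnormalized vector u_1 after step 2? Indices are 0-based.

Step 1: u_0 = a_0 = (-4, 2, -2).
Step 2: u_1 = a_1 − (1/6)·u_0 = (2/3, 2/3, -2/3).

u_1 = (2/3, 2/3, -2/3)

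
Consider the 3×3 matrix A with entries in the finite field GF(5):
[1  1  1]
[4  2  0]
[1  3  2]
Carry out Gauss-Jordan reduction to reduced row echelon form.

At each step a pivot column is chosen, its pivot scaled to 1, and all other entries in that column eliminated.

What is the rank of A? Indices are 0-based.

rank = 3

pivot(0,0)=1: scale R0 → (1, 1, 1)
  clear (1,0): R1 −= (4)R0 → (0, 3, 1)
  clear (2,0): R2 −= (1)R0 → (0, 2, 1)
pivot(1,1)=3: scale R1 → (0, 1, 2)
  clear (0,1): R0 −= (1)R1 → (1, 0, 4)
  clear (2,1): R2 −= (2)R1 → (0, 0, 2)
pivot(2,2)=2: scale R2 → (0, 0, 1)
  clear (0,2): R0 −= (4)R2 → (1, 0, 0)
  clear (1,2): R1 −= (2)R2 → (0, 1, 0)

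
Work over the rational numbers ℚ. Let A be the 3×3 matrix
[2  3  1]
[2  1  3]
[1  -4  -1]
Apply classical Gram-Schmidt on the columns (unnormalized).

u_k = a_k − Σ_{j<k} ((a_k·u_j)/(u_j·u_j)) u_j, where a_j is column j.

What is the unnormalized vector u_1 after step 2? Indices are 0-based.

u_1 = (19/9, 1/9, -40/9)

Step 1: u_0 = a_0 = (2, 2, 1).
Step 2: u_1 = a_1 − (4/9)·u_0 = (19/9, 1/9, -40/9).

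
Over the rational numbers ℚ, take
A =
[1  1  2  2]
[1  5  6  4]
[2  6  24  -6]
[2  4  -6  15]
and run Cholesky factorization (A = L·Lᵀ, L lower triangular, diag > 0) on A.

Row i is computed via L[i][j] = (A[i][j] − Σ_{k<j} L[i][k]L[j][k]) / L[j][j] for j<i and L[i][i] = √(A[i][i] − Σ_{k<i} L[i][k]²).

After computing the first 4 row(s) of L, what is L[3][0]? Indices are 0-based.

L[3][0] = 2

Step 1: L[0][0] = √(1) = 1.
  L[1][0] = (1) / L[0][0] = 1.
Step 2: L[1][1] = √(4) = 2.
  L[2][0] = (2) / L[0][0] = 2.
  L[2][1] = (4) / L[1][1] = 2.
Step 3: L[2][2] = √(16) = 4.
  L[3][0] = (2) / L[0][0] = 2.
  L[3][1] = (2) / L[1][1] = 1.
  L[3][2] = (-12) / L[2][2] = -3.
Step 4: L[3][3] = √(1) = 1.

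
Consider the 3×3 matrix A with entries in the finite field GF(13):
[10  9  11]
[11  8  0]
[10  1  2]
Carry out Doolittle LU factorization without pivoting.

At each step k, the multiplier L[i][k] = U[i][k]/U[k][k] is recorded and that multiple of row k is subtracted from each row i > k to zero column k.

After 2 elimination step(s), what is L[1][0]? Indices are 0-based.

L[1][0] = 5

Step 1: pivot at (0,0) is 10.
  row1 ← row1 − (5)·row0  ⇒  L[1][0]=5, U row1=(0, 2, 10)
  row2 ← row2 − (1)·row0  ⇒  L[2][0]=1, U row2=(0, 5, 4)
Step 2: pivot at (1,1) is 2.
  row2 ← row2 − (9)·row1  ⇒  L[2][1]=9, U row2=(0, 0, 5)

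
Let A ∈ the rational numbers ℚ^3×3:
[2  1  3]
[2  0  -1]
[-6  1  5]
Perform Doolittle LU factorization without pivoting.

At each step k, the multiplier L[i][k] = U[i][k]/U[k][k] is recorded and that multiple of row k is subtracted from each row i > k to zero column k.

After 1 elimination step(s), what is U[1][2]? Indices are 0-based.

k=0: U[0][0]=2
  eliminate (1,0): mult=1, new row 1: (0, -1, -4); set L[1][0]=1
  eliminate (2,0): mult=-3, new row 2: (0, 4, 14); set L[2][0]=-3

U[1][2] = -4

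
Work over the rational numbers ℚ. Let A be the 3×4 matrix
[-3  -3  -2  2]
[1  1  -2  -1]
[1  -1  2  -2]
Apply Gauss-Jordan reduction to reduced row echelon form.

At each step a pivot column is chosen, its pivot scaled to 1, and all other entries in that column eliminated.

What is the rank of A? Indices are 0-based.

rank = 3

[1] R0 /= -3  ⇒  (1, 1, 2/3, -2/3)
     R1 -= 1·R0  ⇒  (0, 0, -8/3, -1/3)
     R2 -= 1·R0  ⇒  (0, -2, 4/3, -4/3)
[2] R1 <-> R2
[2] R1 /= -2  ⇒  (0, 1, -2/3, 2/3)
     R0 -= 1·R1  ⇒  (1, 0, 4/3, -4/3)
[3] R2 /= -8/3  ⇒  (0, 0, 1, 1/8)
     R0 -= 4/3·R2  ⇒  (1, 0, 0, -3/2)
     R1 -= -2/3·R2  ⇒  (0, 1, 0, 3/4)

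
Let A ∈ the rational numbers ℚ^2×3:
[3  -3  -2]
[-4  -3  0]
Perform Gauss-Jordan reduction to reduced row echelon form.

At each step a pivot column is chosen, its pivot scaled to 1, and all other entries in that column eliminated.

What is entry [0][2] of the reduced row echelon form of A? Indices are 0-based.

pivot(0,0)=3: scale R0 → (1, -1, -2/3)
  clear (1,0): R1 −= (-4)R0 → (0, -7, -8/3)
pivot(1,1)=-7: scale R1 → (0, 1, 8/21)
  clear (0,1): R0 −= (-1)R1 → (1, 0, -2/7)

M[0][2] = -2/7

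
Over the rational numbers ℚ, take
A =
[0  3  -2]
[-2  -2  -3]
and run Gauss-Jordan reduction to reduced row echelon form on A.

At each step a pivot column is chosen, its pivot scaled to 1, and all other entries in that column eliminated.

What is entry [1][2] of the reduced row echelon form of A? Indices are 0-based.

step 1: exchange rows 0,1
step 1: normalize row 0 (÷-2) = (1, 1, 3/2)
step 2: normalize row 1 (÷3) = (0, 1, -2/3)
  row 0: subtract 1×row1 = (1, 0, 13/6)

M[1][2] = -2/3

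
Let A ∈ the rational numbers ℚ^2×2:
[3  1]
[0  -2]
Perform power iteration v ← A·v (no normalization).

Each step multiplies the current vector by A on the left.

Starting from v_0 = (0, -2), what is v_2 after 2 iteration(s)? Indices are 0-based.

v_0 = (0, -2).
v_1 = A·v_0 = (-2, 4).
v_2 = A·v_1 = (-2, -8).

v_2 = (-2, -8)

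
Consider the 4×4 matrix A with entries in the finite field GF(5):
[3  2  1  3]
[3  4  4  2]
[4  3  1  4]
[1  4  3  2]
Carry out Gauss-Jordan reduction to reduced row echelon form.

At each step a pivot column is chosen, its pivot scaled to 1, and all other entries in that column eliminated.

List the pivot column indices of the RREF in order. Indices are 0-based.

pivot(0,0)=3: scale R0 → (1, 4, 2, 1)
  clear (1,0): R1 −= (3)R0 → (0, 2, 3, 4)
  clear (2,0): R2 −= (4)R0 → (0, 2, 3, 0)
  clear (3,0): R3 −= (1)R0 → (0, 0, 1, 1)
pivot(1,1)=2: scale R1 → (0, 1, 4, 2)
  clear (0,1): R0 −= (4)R1 → (1, 0, 1, 3)
  clear (2,1): R2 −= (2)R1 → (0, 0, 0, 1)
pivot(2,2): swap R2↔R3
pivot(2,2)=1: scale R2 → (0, 0, 1, 1)
  clear (0,2): R0 −= (1)R2 → (1, 0, 0, 2)
  clear (1,2): R1 −= (4)R2 → (0, 1, 0, 3)
pivot(3,3)=1: scale R3 → (0, 0, 0, 1)
  clear (0,3): R0 −= (2)R3 → (1, 0, 0, 0)
  clear (1,3): R1 −= (3)R3 → (0, 1, 0, 0)
  clear (2,3): R2 −= (1)R3 → (0, 0, 1, 0)

pivot columns: 0, 1, 2, 3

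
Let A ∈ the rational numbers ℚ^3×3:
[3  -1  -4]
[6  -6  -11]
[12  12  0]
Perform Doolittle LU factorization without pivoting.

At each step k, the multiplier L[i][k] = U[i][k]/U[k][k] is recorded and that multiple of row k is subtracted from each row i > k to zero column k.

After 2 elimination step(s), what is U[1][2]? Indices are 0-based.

Step 1: pivot at (0,0) is 3.
  row1 ← row1 − (2)·row0  ⇒  L[1][0]=2, U row1=(0, -4, -3)
  row2 ← row2 − (4)·row0  ⇒  L[2][0]=4, U row2=(0, 16, 16)
Step 2: pivot at (1,1) is -4.
  row2 ← row2 − (-4)·row1  ⇒  L[2][1]=-4, U row2=(0, 0, 4)

U[1][2] = -3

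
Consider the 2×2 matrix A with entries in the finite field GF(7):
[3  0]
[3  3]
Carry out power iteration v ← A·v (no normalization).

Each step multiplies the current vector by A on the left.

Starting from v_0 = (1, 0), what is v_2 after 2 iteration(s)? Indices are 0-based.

v_0 = (1, 0).
v_1 = A·v_0 = (3, 3).
v_2 = A·v_1 = (2, 4).

v_2 = (2, 4)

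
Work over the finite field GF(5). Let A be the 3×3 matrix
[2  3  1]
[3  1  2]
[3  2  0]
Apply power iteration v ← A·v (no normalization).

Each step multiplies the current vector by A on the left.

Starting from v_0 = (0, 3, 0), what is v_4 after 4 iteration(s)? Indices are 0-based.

v_0 = (0, 3, 0).
v_1 = A·v_0 = (4, 3, 1).
v_2 = A·v_1 = (3, 2, 3).
v_3 = A·v_2 = (0, 2, 3).
v_4 = A·v_3 = (4, 3, 4).

v_4 = (4, 3, 4)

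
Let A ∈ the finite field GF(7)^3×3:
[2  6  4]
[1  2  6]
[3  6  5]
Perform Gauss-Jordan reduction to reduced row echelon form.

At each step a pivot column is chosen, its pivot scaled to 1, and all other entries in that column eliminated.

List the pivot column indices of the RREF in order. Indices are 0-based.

pivot columns: 0, 1, 2

pivot(0,0)=2: scale R0 → (1, 3, 2)
  clear (1,0): R1 −= (1)R0 → (0, 6, 4)
  clear (2,0): R2 −= (3)R0 → (0, 4, 6)
pivot(1,1)=6: scale R1 → (0, 1, 3)
  clear (0,1): R0 −= (3)R1 → (1, 0, 0)
  clear (2,1): R2 −= (4)R1 → (0, 0, 1)
pivot(2,2)=1: scale R2 → (0, 0, 1)
  clear (1,2): R1 −= (3)R2 → (0, 1, 0)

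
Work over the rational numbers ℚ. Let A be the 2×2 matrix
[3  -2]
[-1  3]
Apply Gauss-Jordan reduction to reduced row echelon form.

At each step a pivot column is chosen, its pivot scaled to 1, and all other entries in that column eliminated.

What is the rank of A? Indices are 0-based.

step 1: normalize row 0 (÷3) = (1, -2/3)
  row 1: subtract -1×row0 = (0, 7/3)
step 2: normalize row 1 (÷7/3) = (0, 1)
  row 0: subtract -2/3×row1 = (1, 0)

rank = 2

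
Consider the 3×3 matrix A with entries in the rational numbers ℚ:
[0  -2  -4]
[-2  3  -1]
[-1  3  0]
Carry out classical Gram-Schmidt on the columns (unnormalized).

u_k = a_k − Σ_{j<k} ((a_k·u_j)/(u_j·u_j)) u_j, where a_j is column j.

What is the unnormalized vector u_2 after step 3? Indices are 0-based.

Step 1: u_0 = a_0 = (0, -2, -1).
Step 2: u_1 = a_1 − (-9/5)·u_0 = (-2, -3/5, 6/5).
Step 3: u_2 = a_2 − (2/5)·u_0 − (43/29)·u_1 = (-30/29, 20/29, -40/29).

u_2 = (-30/29, 20/29, -40/29)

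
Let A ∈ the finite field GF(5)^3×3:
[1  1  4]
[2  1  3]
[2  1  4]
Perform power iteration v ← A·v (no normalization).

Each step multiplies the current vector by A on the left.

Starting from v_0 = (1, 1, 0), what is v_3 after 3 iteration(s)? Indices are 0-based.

v_0 = (1, 1, 0).
v_1 = A·v_0 = (2, 3, 3).
v_2 = A·v_1 = (2, 1, 4).
v_3 = A·v_2 = (4, 2, 1).

v_3 = (4, 2, 1)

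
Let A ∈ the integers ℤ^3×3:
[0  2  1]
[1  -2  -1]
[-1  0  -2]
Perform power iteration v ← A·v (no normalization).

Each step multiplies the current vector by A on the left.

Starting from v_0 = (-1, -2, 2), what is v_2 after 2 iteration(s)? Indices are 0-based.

v_2 = (-1, -1, 8)

v_0 = (-1, -2, 2).
v_1 = A·v_0 = (-2, 1, -3).
v_2 = A·v_1 = (-1, -1, 8).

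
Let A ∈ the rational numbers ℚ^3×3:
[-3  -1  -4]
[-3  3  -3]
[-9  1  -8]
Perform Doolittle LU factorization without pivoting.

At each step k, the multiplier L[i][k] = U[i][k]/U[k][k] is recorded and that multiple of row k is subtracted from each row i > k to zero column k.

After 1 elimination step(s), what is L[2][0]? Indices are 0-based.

L[2][0] = 3

k=0: U[0][0]=-3
  eliminate (1,0): mult=1, new row 1: (0, 4, 1); set L[1][0]=1
  eliminate (2,0): mult=3, new row 2: (0, 4, 4); set L[2][0]=3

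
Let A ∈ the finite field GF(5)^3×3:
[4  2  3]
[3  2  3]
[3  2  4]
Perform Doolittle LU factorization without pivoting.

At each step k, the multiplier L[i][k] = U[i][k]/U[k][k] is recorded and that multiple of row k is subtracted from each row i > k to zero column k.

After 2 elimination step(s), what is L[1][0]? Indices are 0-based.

Step 1: pivot at (0,0) is 4.
  row1 ← row1 − (2)·row0  ⇒  L[1][0]=2, U row1=(0, 3, 2)
  row2 ← row2 − (2)·row0  ⇒  L[2][0]=2, U row2=(0, 3, 3)
Step 2: pivot at (1,1) is 3.
  row2 ← row2 − (1)·row1  ⇒  L[2][1]=1, U row2=(0, 0, 1)

L[1][0] = 2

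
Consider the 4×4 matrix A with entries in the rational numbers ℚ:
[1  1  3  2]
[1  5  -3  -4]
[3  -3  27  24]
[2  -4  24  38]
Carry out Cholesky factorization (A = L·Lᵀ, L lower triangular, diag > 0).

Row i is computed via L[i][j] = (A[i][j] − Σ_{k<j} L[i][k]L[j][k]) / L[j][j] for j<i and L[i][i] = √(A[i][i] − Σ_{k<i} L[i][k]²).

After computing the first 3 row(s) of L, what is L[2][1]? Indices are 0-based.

Step 1: L[0][0] = √(1) = 1.
  L[1][0] = (1) / L[0][0] = 1.
Step 2: L[1][1] = √(4) = 2.
  L[2][0] = (3) / L[0][0] = 3.
  L[2][1] = (-6) / L[1][1] = -3.
Step 3: L[2][2] = √(9) = 3.

L[2][1] = -3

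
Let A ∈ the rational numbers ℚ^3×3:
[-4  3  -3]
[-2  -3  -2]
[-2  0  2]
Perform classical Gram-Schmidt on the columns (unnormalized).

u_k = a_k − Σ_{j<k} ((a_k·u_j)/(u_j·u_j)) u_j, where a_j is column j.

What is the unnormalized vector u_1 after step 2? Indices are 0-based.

Step 1: u_0 = a_0 = (-4, -2, -2).
Step 2: u_1 = a_1 − (-1/4)·u_0 = (2, -7/2, -1/2).

u_1 = (2, -7/2, -1/2)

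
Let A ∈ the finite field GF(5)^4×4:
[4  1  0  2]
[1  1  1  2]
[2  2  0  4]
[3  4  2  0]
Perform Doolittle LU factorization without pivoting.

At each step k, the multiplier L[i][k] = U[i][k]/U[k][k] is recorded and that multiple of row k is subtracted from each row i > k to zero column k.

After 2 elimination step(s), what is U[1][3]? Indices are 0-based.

U[1][3] = 4

Step 1: pivot at (0,0) is 4.
  row1 ← row1 − (4)·row0  ⇒  L[1][0]=4, U row1=(0, 2, 1, 4)
  row2 ← row2 − (3)·row0  ⇒  L[2][0]=3, U row2=(0, 4, 0, 3)
  row3 ← row3 − (2)·row0  ⇒  L[3][0]=2, U row3=(0, 2, 2, 1)
Step 2: pivot at (1,1) is 2.
  row2 ← row2 − (2)·row1  ⇒  L[2][1]=2, U row2=(0, 0, 3, 0)
  row3 ← row3 − (1)·row1  ⇒  L[3][1]=1, U row3=(0, 0, 1, 2)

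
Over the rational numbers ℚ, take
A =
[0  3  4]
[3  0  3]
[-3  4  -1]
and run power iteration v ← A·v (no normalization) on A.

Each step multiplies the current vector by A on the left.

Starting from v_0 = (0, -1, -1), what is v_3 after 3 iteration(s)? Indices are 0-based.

v_3 = (-42, -27, -69)

v_0 = (0, -1, -1).
v_1 = A·v_0 = (-7, -3, -3).
v_2 = A·v_1 = (-21, -30, 12).
v_3 = A·v_2 = (-42, -27, -69).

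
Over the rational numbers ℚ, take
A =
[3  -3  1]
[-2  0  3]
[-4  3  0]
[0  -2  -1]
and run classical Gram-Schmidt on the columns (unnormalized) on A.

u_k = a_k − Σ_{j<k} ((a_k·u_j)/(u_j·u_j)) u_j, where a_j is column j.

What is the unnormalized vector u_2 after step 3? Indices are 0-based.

u_2 = (182/197, 417/197, -72/197, -381/197)

Step 1: u_0 = a_0 = (3, -2, -4, 0).
Step 2: u_1 = a_1 − (-21/29)·u_0 = (-24/29, -42/29, 3/29, -2).
Step 3: u_2 = a_2 − (-3/29)·u_0 − (-92/197)·u_1 = (182/197, 417/197, -72/197, -381/197).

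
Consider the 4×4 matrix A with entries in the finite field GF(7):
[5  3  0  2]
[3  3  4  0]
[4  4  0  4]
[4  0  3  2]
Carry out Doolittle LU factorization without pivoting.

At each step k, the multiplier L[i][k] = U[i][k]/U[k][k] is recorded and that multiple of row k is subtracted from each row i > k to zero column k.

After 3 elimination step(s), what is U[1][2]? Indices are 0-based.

U[1][2] = 4

k=0: U[0][0]=5
  eliminate (1,0): mult=2, new row 1: (0, 4, 4, 3); set L[1][0]=2
  eliminate (2,0): mult=5, new row 2: (0, 3, 0, 1); set L[2][0]=5
  eliminate (3,0): mult=5, new row 3: (0, 6, 3, 6); set L[3][0]=5
k=1: U[1][1]=4
  eliminate (2,1): mult=6, new row 2: (0, 0, 4, 4); set L[2][1]=6
  eliminate (3,1): mult=5, new row 3: (0, 0, 4, 5); set L[3][1]=5
k=2: U[2][2]=4
  eliminate (3,2): mult=1, new row 3: (0, 0, 0, 1); set L[3][2]=1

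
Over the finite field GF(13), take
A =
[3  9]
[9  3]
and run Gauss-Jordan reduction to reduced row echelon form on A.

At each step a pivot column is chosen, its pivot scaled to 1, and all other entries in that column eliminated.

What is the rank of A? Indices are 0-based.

pivot(0,0)=3: scale R0 → (1, 3)
  clear (1,0): R1 −= (9)R0 → (0, 2)
pivot(1,1)=2: scale R1 → (0, 1)
  clear (0,1): R0 −= (3)R1 → (1, 0)

rank = 2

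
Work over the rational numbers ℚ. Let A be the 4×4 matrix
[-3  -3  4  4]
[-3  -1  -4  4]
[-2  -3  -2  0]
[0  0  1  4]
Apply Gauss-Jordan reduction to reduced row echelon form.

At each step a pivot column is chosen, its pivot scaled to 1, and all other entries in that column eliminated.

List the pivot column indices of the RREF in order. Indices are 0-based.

step 1: normalize row 0 (÷-3) = (1, 1, -4/3, -4/3)
  row 1: subtract -3×row0 = (0, 2, -8, 0)
  row 2: subtract -2×row0 = (0, -1, -14/3, -8/3)
step 2: normalize row 1 (÷2) = (0, 1, -4, 0)
  row 0: subtract 1×row1 = (1, 0, 8/3, -4/3)
  row 2: subtract -1×row1 = (0, 0, -26/3, -8/3)
step 3: normalize row 2 (÷-26/3) = (0, 0, 1, 4/13)
  row 0: subtract 8/3×row2 = (1, 0, 0, -28/13)
  row 1: subtract -4×row2 = (0, 1, 0, 16/13)
  row 3: subtract 1×row2 = (0, 0, 0, 48/13)
step 4: normalize row 3 (÷48/13) = (0, 0, 0, 1)
  row 0: subtract -28/13×row3 = (1, 0, 0, 0)
  row 1: subtract 16/13×row3 = (0, 1, 0, 0)
  row 2: subtract 4/13×row3 = (0, 0, 1, 0)

pivot columns: 0, 1, 2, 3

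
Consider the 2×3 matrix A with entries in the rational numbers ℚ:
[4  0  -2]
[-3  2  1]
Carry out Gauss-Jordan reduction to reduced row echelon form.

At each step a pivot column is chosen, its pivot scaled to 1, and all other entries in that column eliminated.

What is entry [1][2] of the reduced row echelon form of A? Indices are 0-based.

M[1][2] = -1/4

step 1: normalize row 0 (÷4) = (1, 0, -1/2)
  row 1: subtract -3×row0 = (0, 2, -1/2)
step 2: normalize row 1 (÷2) = (0, 1, -1/4)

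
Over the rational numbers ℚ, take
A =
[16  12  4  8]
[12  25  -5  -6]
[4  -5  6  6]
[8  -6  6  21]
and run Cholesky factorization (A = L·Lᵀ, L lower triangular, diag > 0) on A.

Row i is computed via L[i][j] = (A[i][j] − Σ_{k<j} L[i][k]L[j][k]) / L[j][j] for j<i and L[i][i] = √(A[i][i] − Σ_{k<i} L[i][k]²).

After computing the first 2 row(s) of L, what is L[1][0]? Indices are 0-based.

L[1][0] = 3

Step 1: L[0][0] = √(16) = 4.
  L[1][0] = (12) / L[0][0] = 3.
Step 2: L[1][1] = √(16) = 4.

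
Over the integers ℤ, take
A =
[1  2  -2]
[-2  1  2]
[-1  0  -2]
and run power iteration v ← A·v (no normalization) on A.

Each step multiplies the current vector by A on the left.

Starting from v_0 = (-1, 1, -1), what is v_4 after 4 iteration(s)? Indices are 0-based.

v_0 = (-1, 1, -1).
v_1 = A·v_0 = (3, 1, 3).
v_2 = A·v_1 = (-1, 1, -9).
v_3 = A·v_2 = (19, -15, 19).
v_4 = A·v_3 = (-49, -15, -57).

v_4 = (-49, -15, -57)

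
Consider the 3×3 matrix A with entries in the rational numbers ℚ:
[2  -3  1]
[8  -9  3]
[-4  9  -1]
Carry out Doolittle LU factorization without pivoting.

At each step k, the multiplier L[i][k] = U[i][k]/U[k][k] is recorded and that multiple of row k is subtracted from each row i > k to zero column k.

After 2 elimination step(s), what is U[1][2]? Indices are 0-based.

U[1][2] = -1

[col 0] pivot 2
  R1 -= 4*R0 → (0, 3, -1)  (L[1][0] := 4)
  R2 -= -2*R0 → (0, 3, 1)  (L[2][0] := -2)
[col 1] pivot 3
  R2 -= 1*R1 → (0, 0, 2)  (L[2][1] := 1)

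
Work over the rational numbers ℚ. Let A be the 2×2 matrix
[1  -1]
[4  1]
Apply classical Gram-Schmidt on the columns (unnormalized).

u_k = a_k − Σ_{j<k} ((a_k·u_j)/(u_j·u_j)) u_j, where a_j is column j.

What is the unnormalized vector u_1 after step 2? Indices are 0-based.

Step 1: u_0 = a_0 = (1, 4).
Step 2: u_1 = a_1 − (3/17)·u_0 = (-20/17, 5/17).

u_1 = (-20/17, 5/17)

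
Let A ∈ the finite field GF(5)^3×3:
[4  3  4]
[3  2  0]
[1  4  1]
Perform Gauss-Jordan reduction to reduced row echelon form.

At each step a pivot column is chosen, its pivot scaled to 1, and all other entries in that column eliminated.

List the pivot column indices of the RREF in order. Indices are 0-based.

step 1: normalize row 0 (÷4) = (1, 2, 1)
  row 1: subtract 3×row0 = (0, 1, 2)
  row 2: subtract 1×row0 = (0, 2, 0)
step 2: normalize row 1 (÷1) = (0, 1, 2)
  row 0: subtract 2×row1 = (1, 0, 2)
  row 2: subtract 2×row1 = (0, 0, 1)
step 3: normalize row 2 (÷1) = (0, 0, 1)
  row 0: subtract 2×row2 = (1, 0, 0)
  row 1: subtract 2×row2 = (0, 1, 0)

pivot columns: 0, 1, 2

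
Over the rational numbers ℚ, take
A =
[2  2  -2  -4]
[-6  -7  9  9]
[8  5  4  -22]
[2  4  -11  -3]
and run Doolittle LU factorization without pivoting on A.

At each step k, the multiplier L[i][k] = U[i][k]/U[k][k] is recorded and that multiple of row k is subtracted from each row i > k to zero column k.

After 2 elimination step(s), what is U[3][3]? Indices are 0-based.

U[3][3] = -5

Step 1: pivot at (0,0) is 2.
  row1 ← row1 − (-3)·row0  ⇒  L[1][0]=-3, U row1=(0, -1, 3, -3)
  row2 ← row2 − (4)·row0  ⇒  L[2][0]=4, U row2=(0, -3, 12, -6)
  row3 ← row3 − (1)·row0  ⇒  L[3][0]=1, U row3=(0, 2, -9, 1)
Step 2: pivot at (1,1) is -1.
  row2 ← row2 − (3)·row1  ⇒  L[2][1]=3, U row2=(0, 0, 3, 3)
  row3 ← row3 − (-2)·row1  ⇒  L[3][1]=-2, U row3=(0, 0, -3, -5)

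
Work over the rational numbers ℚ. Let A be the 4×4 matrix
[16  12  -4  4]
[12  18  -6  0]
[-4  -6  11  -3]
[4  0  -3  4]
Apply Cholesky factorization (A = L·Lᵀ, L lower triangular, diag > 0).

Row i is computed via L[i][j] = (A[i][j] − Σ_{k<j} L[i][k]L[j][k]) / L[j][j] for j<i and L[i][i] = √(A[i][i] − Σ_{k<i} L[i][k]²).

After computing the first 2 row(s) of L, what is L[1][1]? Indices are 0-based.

Step 1: L[0][0] = √(16) = 4.
  L[1][0] = (12) / L[0][0] = 3.
Step 2: L[1][1] = √(9) = 3.

L[1][1] = 3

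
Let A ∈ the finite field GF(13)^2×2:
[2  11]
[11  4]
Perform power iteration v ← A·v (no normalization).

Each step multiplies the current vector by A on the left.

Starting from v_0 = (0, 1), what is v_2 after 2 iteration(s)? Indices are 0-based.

v_2 = (1, 7)

v_0 = (0, 1).
v_1 = A·v_0 = (11, 4).
v_2 = A·v_1 = (1, 7).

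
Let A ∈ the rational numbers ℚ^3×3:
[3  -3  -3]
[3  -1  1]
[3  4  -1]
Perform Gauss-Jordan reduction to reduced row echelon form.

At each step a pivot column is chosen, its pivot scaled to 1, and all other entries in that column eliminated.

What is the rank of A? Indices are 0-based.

rank = 3

step 1: normalize row 0 (÷3) = (1, -1, -1)
  row 1: subtract 3×row0 = (0, 2, 4)
  row 2: subtract 3×row0 = (0, 7, 2)
step 2: normalize row 1 (÷2) = (0, 1, 2)
  row 0: subtract -1×row1 = (1, 0, 1)
  row 2: subtract 7×row1 = (0, 0, -12)
step 3: normalize row 2 (÷-12) = (0, 0, 1)
  row 0: subtract 1×row2 = (1, 0, 0)
  row 1: subtract 2×row2 = (0, 1, 0)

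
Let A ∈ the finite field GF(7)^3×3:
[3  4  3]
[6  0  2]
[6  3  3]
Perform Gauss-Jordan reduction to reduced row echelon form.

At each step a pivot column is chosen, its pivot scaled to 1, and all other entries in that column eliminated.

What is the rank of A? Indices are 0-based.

[1] R0 /= 3  ⇒  (1, 6, 1)
     R1 -= 6·R0  ⇒  (0, 6, 3)
     R2 -= 6·R0  ⇒  (0, 2, 4)
[2] R1 /= 6  ⇒  (0, 1, 4)
     R0 -= 6·R1  ⇒  (1, 0, 5)
     R2 -= 2·R1  ⇒  (0, 0, 3)
[3] R2 /= 3  ⇒  (0, 0, 1)
     R0 -= 5·R2  ⇒  (1, 0, 0)
     R1 -= 4·R2  ⇒  (0, 1, 0)

rank = 3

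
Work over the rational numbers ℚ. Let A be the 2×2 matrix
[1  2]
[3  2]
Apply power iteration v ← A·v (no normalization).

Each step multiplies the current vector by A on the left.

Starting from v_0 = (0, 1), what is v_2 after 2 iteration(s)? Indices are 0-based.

v_2 = (6, 10)

v_0 = (0, 1).
v_1 = A·v_0 = (2, 2).
v_2 = A·v_1 = (6, 10).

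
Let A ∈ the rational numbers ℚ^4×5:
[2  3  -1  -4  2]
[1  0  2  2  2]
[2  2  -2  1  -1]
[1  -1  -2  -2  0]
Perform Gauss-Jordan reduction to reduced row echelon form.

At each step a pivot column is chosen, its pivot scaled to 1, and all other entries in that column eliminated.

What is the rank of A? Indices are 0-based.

step 1: normalize row 0 (÷2) = (1, 3/2, -1/2, -2, 1)
  row 1: subtract 1×row0 = (0, -3/2, 5/2, 4, 1)
  row 2: subtract 2×row0 = (0, -1, -1, 5, -3)
  row 3: subtract 1×row0 = (0, -5/2, -3/2, 0, -1)
step 2: normalize row 1 (÷-3/2) = (0, 1, -5/3, -8/3, -2/3)
  row 0: subtract 3/2×row1 = (1, 0, 2, 2, 2)
  row 2: subtract -1×row1 = (0, 0, -8/3, 7/3, -11/3)
  row 3: subtract -5/2×row1 = (0, 0, -17/3, -20/3, -8/3)
step 3: normalize row 2 (÷-8/3) = (0, 0, 1, -7/8, 11/8)
  row 0: subtract 2×row2 = (1, 0, 0, 15/4, -3/4)
  row 1: subtract -5/3×row2 = (0, 1, 0, -33/8, 13/8)
  row 3: subtract -17/3×row2 = (0, 0, 0, -93/8, 41/8)
step 4: normalize row 3 (÷-93/8) = (0, 0, 0, 1, -41/93)
  row 0: subtract 15/4×row3 = (1, 0, 0, 0, 28/31)
  row 1: subtract -33/8×row3 = (0, 1, 0, 0, -6/31)
  row 2: subtract -7/8×row3 = (0, 0, 1, 0, 92/93)

rank = 4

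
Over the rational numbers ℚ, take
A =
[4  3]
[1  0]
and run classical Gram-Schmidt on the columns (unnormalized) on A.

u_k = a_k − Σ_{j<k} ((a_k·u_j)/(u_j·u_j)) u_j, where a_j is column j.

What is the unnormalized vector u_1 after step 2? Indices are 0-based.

u_1 = (3/17, -12/17)

Step 1: u_0 = a_0 = (4, 1).
Step 2: u_1 = a_1 − (12/17)·u_0 = (3/17, -12/17).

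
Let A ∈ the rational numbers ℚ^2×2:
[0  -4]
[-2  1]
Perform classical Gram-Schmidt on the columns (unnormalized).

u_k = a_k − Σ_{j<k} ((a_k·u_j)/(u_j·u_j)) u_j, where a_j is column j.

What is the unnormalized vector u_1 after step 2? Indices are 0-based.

u_1 = (-4, 0)

Step 1: u_0 = a_0 = (0, -2).
Step 2: u_1 = a_1 − (-1/2)·u_0 = (-4, 0).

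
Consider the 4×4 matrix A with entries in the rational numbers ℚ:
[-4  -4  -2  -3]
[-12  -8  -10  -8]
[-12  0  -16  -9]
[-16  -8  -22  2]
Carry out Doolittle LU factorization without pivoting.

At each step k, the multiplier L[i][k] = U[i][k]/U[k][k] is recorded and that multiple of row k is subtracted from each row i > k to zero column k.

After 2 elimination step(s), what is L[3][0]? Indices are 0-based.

k=0: U[0][0]=-4
  eliminate (1,0): mult=3, new row 1: (0, 4, -4, 1); set L[1][0]=3
  eliminate (2,0): mult=3, new row 2: (0, 12, -10, 0); set L[2][0]=3
  eliminate (3,0): mult=4, new row 3: (0, 8, -14, 14); set L[3][0]=4
k=1: U[1][1]=4
  eliminate (2,1): mult=3, new row 2: (0, 0, 2, -3); set L[2][1]=3
  eliminate (3,1): mult=2, new row 3: (0, 0, -6, 12); set L[3][1]=2

L[3][0] = 4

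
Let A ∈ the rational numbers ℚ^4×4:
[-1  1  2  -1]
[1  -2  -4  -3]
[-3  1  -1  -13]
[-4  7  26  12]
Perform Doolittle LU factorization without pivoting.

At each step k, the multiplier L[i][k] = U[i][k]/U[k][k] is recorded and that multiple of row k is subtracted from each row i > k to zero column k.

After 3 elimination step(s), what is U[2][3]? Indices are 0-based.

k=0: U[0][0]=-1
  eliminate (1,0): mult=-1, new row 1: (0, -1, -2, -4); set L[1][0]=-1
  eliminate (2,0): mult=3, new row 2: (0, -2, -7, -10); set L[2][0]=3
  eliminate (3,0): mult=4, new row 3: (0, 3, 18, 16); set L[3][0]=4
k=1: U[1][1]=-1
  eliminate (2,1): mult=2, new row 2: (0, 0, -3, -2); set L[2][1]=2
  eliminate (3,1): mult=-3, new row 3: (0, 0, 12, 4); set L[3][1]=-3
k=2: U[2][2]=-3
  eliminate (3,2): mult=-4, new row 3: (0, 0, 0, -4); set L[3][2]=-4

U[2][3] = -2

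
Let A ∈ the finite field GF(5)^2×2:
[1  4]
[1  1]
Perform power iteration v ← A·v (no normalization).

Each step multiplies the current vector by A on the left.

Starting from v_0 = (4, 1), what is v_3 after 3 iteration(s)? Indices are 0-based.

v_3 = (0, 1)

v_0 = (4, 1).
v_1 = A·v_0 = (3, 0).
v_2 = A·v_1 = (3, 3).
v_3 = A·v_2 = (0, 1).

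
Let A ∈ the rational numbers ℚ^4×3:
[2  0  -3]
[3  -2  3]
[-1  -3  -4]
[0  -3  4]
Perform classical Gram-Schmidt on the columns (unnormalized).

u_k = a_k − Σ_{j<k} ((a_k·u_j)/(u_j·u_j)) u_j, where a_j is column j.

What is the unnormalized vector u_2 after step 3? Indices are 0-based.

u_2 = (-1169/299, 363/299, -1249/299, 1007/299)

Step 1: u_0 = a_0 = (2, 3, -1, 0).
Step 2: u_1 = a_1 − (-3/14)·u_0 = (3/7, -19/14, -45/14, -3).
Step 3: u_2 = a_2 − (1/2)·u_0 − (-63/299)·u_1 = (-1169/299, 363/299, -1249/299, 1007/299).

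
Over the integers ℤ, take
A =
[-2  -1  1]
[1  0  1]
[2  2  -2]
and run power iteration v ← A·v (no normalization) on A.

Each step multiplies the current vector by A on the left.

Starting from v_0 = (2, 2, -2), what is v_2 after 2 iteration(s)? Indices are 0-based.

v_2 = (28, 4, -40)

v_0 = (2, 2, -2).
v_1 = A·v_0 = (-8, 0, 12).
v_2 = A·v_1 = (28, 4, -40).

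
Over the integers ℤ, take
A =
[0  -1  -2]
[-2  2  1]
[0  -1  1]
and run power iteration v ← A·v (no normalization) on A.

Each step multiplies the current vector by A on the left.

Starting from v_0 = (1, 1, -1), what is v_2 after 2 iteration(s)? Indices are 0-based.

v_0 = (1, 1, -1).
v_1 = A·v_0 = (1, -1, -2).
v_2 = A·v_1 = (5, -6, -1).

v_2 = (5, -6, -1)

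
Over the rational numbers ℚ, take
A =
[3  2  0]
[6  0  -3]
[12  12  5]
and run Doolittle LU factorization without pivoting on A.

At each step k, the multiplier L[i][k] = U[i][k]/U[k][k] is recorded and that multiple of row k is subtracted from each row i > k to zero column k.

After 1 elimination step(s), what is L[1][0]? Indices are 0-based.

L[1][0] = 2

k=0: U[0][0]=3
  eliminate (1,0): mult=2, new row 1: (0, -4, -3); set L[1][0]=2
  eliminate (2,0): mult=4, new row 2: (0, 4, 5); set L[2][0]=4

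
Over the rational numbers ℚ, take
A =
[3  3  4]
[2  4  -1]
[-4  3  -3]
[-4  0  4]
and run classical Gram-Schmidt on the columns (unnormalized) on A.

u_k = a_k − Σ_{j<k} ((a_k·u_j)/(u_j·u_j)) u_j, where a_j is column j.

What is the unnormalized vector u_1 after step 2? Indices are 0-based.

u_1 = (8/3, 34/9, 31/9, 4/9)

Step 1: u_0 = a_0 = (3, 2, -4, -4).
Step 2: u_1 = a_1 − (1/9)·u_0 = (8/3, 34/9, 31/9, 4/9).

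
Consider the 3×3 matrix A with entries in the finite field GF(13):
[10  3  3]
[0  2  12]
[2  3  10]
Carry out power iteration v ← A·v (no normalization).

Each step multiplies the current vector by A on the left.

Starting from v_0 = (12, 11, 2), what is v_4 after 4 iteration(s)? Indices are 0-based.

v_4 = (11, 1, 11)

v_0 = (12, 11, 2).
v_1 = A·v_0 = (3, 7, 12).
v_2 = A·v_1 = (9, 2, 4).
v_3 = A·v_2 = (4, 0, 12).
v_4 = A·v_3 = (11, 1, 11).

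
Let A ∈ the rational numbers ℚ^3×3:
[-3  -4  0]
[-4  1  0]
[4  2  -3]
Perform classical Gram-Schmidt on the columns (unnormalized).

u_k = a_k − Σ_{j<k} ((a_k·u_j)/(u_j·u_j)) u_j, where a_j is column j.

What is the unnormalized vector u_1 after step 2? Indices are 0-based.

u_1 = (-116/41, 105/41, 18/41)

Step 1: u_0 = a_0 = (-3, -4, 4).
Step 2: u_1 = a_1 − (16/41)·u_0 = (-116/41, 105/41, 18/41).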